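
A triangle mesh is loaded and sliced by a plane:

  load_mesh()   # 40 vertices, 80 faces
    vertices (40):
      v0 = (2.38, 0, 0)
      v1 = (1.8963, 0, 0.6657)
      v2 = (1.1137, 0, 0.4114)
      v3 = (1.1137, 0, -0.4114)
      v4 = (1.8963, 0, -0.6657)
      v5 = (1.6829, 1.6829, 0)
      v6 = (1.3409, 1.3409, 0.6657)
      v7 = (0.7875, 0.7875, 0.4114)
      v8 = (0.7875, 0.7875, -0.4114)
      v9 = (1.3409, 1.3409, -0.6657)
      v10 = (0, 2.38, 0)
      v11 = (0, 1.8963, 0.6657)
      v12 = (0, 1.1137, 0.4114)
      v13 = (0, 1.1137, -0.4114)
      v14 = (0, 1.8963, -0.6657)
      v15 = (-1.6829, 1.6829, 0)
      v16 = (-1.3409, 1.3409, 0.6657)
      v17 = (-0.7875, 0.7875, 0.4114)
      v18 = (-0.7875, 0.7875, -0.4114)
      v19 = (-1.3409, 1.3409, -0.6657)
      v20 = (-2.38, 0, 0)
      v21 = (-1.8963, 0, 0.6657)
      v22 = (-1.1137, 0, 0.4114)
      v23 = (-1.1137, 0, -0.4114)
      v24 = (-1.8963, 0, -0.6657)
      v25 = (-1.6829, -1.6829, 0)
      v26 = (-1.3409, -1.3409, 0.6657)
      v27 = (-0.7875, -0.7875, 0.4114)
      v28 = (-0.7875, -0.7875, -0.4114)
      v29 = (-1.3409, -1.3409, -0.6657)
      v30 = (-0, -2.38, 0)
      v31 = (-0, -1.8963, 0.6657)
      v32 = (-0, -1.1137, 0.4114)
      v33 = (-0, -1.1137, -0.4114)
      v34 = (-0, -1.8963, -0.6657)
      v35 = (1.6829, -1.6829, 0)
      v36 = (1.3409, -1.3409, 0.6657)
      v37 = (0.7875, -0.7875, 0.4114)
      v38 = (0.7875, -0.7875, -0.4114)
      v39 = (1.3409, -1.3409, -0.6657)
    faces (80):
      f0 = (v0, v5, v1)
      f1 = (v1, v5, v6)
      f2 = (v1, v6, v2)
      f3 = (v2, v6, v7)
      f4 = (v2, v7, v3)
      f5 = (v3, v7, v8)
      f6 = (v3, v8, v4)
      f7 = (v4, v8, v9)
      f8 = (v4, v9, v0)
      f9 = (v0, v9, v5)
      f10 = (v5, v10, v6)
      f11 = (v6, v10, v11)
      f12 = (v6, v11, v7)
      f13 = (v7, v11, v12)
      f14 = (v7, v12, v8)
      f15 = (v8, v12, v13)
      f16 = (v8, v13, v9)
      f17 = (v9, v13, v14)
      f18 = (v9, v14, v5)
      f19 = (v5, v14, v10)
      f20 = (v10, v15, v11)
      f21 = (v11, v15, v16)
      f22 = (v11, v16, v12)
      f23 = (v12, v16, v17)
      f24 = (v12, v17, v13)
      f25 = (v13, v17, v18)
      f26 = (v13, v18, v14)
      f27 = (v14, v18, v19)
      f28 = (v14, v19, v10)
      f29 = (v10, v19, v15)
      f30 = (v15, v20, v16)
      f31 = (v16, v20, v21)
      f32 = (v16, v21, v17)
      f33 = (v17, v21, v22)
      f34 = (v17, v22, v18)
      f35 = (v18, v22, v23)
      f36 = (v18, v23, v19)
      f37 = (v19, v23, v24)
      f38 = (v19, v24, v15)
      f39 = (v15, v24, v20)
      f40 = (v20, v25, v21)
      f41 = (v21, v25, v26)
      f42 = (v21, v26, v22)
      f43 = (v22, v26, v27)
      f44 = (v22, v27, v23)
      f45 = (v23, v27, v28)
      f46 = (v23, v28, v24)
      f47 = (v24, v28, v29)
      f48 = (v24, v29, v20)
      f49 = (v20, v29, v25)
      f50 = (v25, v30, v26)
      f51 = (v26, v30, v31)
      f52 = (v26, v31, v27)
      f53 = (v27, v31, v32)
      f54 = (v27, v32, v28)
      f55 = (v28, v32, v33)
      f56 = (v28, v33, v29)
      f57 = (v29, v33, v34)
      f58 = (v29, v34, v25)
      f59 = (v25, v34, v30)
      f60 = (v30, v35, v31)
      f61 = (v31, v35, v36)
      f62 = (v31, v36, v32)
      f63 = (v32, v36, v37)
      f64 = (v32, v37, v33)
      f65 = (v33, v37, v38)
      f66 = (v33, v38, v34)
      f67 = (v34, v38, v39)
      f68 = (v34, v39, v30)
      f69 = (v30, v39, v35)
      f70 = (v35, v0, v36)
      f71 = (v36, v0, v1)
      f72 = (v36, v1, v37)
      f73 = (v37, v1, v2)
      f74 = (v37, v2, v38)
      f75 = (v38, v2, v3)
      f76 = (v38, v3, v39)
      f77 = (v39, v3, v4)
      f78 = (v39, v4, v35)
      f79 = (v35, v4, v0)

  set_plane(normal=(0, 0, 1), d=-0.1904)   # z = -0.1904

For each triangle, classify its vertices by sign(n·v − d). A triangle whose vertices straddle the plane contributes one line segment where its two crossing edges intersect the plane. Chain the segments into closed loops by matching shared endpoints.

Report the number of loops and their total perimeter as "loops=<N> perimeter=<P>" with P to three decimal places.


loops=2 perimeter=20.545

Straddling triangles (32 of 80):
  (v2,v7,v3) [++-] → (1.02608, 0.211519, -0.1904)–(1.1137, 0, -0.1904)  len=0.2289
  (v3,v7,v8) [-+-] → (1.02608, 0.211519, -0.1904)–(0.7875, 0.7875, -0.1904)  len=0.6234
  (v4,v9,v0) [--+] → (2.0828, 0.383517, -0.1904)–(2.24165, 0, -0.1904)  len=0.4151
  (v0,v9,v5) [+-+] → (2.0828, 0.383517, -0.1904)–(1.58508, 1.58508, -0.1904)  len=1.3006
  (v7,v12,v8) [++-] → (0.575981, 0.875116, -0.1904)–(0.7875, 0.7875, -0.1904)  len=0.2289
  (v8,v12,v13) [-+-] → (0.575981, 0.875116, -0.1904)–(0, 1.1137, -0.1904)  len=0.6234
  (v9,v14,v5) [--+] → (1.20157, 1.74394, -0.1904)–(1.58508, 1.58508, -0.1904)  len=0.4151
  (v5,v14,v10) [+-+] → (1.20157, 1.74394, -0.1904)–(0, 2.24165, -0.1904)  len=1.3006
  (v12,v17,v13) [++-] → (-0.211519, 1.02608, -0.1904)–(0, 1.1137, -0.1904)  len=0.2289
  (v13,v17,v18) [-+-] → (-0.211519, 1.02608, -0.1904)–(-0.7875, 0.7875, -0.1904)  len=0.6234
  (v14,v19,v10) [--+] → (-0.383517, 2.0828, -0.1904)–(0, 2.24165, -0.1904)  len=0.4151
  (v10,v19,v15) [+-+] → (-0.383517, 2.0828, -0.1904)–(-1.58508, 1.58508, -0.1904)  len=1.3006
  (v17,v22,v18) [++-] → (-0.875116, 0.575981, -0.1904)–(-0.7875, 0.7875, -0.1904)  len=0.2289
  (v18,v22,v23) [-+-] → (-0.875116, 0.575981, -0.1904)–(-1.1137, 0, -0.1904)  len=0.6234
  (v19,v24,v15) [--+] → (-1.74394, 1.20157, -0.1904)–(-1.58508, 1.58508, -0.1904)  len=0.4151
  (v15,v24,v20) [+-+] → (-1.74394, 1.20157, -0.1904)–(-2.24165, 0, -0.1904)  len=1.3006
  (v22,v27,v23) [++-] → (-1.02608, -0.211519, -0.1904)–(-1.1137, 0, -0.1904)  len=0.2289
  (v23,v27,v28) [-+-] → (-1.02608, -0.211519, -0.1904)–(-0.7875, -0.7875, -0.1904)  len=0.6234
  (v24,v29,v20) [--+] → (-2.0828, -0.383517, -0.1904)–(-2.24165, 0, -0.1904)  len=0.4151
  (v20,v29,v25) [+-+] → (-2.0828, -0.383517, -0.1904)–(-1.58508, -1.58508, -0.1904)  len=1.3006
  (v27,v32,v28) [++-] → (-0.575981, -0.875116, -0.1904)–(-0.7875, -0.7875, -0.1904)  len=0.2289
  (v28,v32,v33) [-+-] → (-0.575981, -0.875116, -0.1904)–(0, -1.1137, -0.1904)  len=0.6234
  (v29,v34,v25) [--+] → (-1.20157, -1.74394, -0.1904)–(-1.58508, -1.58508, -0.1904)  len=0.4151
  (v25,v34,v30) [+-+] → (-1.20157, -1.74394, -0.1904)–(0, -2.24165, -0.1904)  len=1.3006
  (v32,v37,v33) [++-] → (0.211519, -1.02608, -0.1904)–(0, -1.1137, -0.1904)  len=0.2289
  (v33,v37,v38) [-+-] → (0.211519, -1.02608, -0.1904)–(0.7875, -0.7875, -0.1904)  len=0.6234
  (v34,v39,v30) [--+] → (0.383517, -2.0828, -0.1904)–(0, -2.24165, -0.1904)  len=0.4151
  (v30,v39,v35) [+-+] → (0.383517, -2.0828, -0.1904)–(1.58508, -1.58508, -0.1904)  len=1.3006
  (v37,v2,v38) [++-] → (0.875116, -0.575981, -0.1904)–(0.7875, -0.7875, -0.1904)  len=0.2289
  (v38,v2,v3) [-+-] → (0.875116, -0.575981, -0.1904)–(1.1137, 0, -0.1904)  len=0.6234
  (v39,v4,v35) [--+] → (1.74394, -1.20157, -0.1904)–(1.58508, -1.58508, -0.1904)  len=0.4151
  (v35,v4,v0) [+-+] → (1.74394, -1.20157, -0.1904)–(2.24165, 0, -0.1904)  len=1.3006

Chained into 2 loop(s):
  loop 1: 16 segments, perimeter = 6.8191
  loop 2: 16 segments, perimeter = 13.7255
Total perimeter = 20.545


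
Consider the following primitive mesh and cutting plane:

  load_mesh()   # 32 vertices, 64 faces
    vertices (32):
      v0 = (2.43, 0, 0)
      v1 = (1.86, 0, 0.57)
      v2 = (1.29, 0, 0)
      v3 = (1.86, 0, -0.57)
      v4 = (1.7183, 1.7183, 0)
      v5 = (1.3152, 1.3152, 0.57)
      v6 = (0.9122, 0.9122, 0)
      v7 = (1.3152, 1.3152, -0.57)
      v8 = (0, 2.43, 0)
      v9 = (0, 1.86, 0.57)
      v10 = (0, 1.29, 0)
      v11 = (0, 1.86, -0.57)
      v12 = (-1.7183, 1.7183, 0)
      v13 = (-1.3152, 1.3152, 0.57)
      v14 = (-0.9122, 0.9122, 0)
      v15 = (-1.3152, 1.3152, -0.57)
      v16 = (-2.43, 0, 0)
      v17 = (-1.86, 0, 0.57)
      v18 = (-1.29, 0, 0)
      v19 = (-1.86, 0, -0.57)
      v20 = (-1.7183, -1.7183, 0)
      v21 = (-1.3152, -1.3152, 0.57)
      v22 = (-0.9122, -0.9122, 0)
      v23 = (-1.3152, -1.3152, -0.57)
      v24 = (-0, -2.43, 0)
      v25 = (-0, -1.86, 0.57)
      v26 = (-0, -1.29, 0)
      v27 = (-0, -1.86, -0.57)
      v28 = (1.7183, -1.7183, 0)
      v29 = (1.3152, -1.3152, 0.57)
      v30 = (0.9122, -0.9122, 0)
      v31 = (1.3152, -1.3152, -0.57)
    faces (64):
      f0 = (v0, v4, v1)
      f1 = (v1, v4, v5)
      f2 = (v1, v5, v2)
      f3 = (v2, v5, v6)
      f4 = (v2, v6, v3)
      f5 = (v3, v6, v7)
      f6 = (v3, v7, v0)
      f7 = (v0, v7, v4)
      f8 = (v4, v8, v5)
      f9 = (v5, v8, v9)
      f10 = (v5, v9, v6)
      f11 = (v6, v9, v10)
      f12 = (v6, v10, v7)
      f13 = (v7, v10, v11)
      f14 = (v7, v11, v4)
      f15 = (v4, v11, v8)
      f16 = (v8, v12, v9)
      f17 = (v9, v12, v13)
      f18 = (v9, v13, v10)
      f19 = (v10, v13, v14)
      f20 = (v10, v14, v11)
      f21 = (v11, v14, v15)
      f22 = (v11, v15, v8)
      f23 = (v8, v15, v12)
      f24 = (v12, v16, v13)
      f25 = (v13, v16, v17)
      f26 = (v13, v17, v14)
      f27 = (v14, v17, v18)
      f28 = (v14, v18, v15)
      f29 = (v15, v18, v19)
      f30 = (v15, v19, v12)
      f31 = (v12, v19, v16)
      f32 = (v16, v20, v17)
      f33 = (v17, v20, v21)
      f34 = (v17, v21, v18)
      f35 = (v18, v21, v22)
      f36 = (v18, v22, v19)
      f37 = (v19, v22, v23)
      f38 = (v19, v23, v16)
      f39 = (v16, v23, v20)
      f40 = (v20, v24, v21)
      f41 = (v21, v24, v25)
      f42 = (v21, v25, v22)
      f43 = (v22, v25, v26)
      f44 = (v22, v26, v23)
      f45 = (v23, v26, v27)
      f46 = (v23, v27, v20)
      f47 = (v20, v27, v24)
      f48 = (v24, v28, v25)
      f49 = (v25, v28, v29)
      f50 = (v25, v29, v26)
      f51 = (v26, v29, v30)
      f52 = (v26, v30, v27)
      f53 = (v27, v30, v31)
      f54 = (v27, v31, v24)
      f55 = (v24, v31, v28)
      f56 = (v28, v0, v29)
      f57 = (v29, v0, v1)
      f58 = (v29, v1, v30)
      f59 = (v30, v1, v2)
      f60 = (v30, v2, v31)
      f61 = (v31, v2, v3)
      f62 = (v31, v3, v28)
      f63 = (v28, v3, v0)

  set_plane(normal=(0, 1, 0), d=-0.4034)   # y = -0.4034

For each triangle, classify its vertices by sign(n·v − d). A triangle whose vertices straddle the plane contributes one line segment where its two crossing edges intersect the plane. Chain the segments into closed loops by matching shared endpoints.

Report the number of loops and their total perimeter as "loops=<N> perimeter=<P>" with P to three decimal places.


loops=2 perimeter=6.449

Straddling triangles (16 of 64):
  (v16,v20,v17) [+-+] → (-2.26292, -0.4034, 0)–(-1.82673, -0.4034, 0.436183)  len=0.6169
  (v17,v20,v21) [+--] → (-1.82673, -0.4034, 0.436183)–(-1.6929, -0.4034, 0.57)  len=0.1893
  (v17,v21,v18) [+-+] → (-1.6929, -0.4034, 0.57)–(-1.29773, -0.4034, 0.174831)  len=0.5589
  (v18,v21,v22) [+--] → (-1.29773, -0.4034, 0.174831)–(-1.12293, -0.4034, 0)  len=0.2472
  (v18,v22,v19) [+-+] → (-1.12293, -0.4034, 0)–(-1.44086, -0.4034, -0.31793)  len=0.4496
  (v19,v22,v23) [+--] → (-1.44086, -0.4034, -0.31793)–(-1.6929, -0.4034, -0.57)  len=0.3565
  (v19,v23,v16) [+-+] → (-1.6929, -0.4034, -0.57)–(-2.08807, -0.4034, -0.174831)  len=0.5589
  (v16,v23,v20) [+--] → (-2.08807, -0.4034, -0.174831)–(-2.26292, -0.4034, 0)  len=0.2473
  (v28,v0,v29) [-+-] → (2.26292, -0.4034, 0)–(2.08807, -0.4034, 0.174831)  len=0.2473
  (v29,v0,v1) [-++] → (2.08807, -0.4034, 0.174831)–(1.6929, -0.4034, 0.57)  len=0.5589
  (v29,v1,v30) [-+-] → (1.6929, -0.4034, 0.57)–(1.44086, -0.4034, 0.31793)  len=0.3565
  (v30,v1,v2) [-++] → (1.44086, -0.4034, 0.31793)–(1.12293, -0.4034, 0)  len=0.4496
  (v30,v2,v31) [-+-] → (1.12293, -0.4034, 0)–(1.29773, -0.4034, -0.174831)  len=0.2472
  (v31,v2,v3) [-++] → (1.29773, -0.4034, -0.174831)–(1.6929, -0.4034, -0.57)  len=0.5589
  (v31,v3,v28) [-+-] → (1.6929, -0.4034, -0.57)–(1.82673, -0.4034, -0.436183)  len=0.1893
  (v28,v3,v0) [-++] → (1.82673, -0.4034, -0.436183)–(2.26292, -0.4034, 0)  len=0.6169

Chained into 2 loop(s):
  loop 1: 8 segments, perimeter = 3.2244
  loop 2: 8 segments, perimeter = 3.2244
Total perimeter = 6.449


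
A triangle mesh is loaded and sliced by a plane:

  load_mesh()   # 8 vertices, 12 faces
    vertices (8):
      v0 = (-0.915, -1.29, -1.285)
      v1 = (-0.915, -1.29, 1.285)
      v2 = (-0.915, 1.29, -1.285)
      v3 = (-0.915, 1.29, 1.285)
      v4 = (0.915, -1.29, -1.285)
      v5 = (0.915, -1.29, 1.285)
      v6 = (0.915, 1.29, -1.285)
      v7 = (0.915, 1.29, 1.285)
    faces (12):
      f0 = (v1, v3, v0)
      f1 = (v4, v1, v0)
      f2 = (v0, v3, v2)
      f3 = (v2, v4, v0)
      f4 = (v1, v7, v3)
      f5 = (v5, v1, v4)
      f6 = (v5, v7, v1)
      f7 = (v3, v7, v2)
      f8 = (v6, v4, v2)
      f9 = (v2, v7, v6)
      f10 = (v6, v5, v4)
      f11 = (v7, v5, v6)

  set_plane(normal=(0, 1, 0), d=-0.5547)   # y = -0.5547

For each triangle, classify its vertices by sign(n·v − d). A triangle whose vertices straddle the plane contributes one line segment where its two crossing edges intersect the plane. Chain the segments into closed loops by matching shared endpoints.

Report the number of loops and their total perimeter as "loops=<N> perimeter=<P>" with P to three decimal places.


Straddling triangles (8 of 12):
  (v1,v3,v0) [-+-] → (-0.915, -0.5547, 1.285)–(-0.915, -0.5547, -0.55255)  len=1.8375
  (v0,v3,v2) [-++] → (-0.915, -0.5547, -0.55255)–(-0.915, -0.5547, -1.285)  len=0.7325
  (v2,v4,v0) [+--] → (0.39345, -0.5547, -1.285)–(-0.915, -0.5547, -1.285)  len=1.3084
  (v1,v7,v3) [-++] → (-0.39345, -0.5547, 1.285)–(-0.915, -0.5547, 1.285)  len=0.5216
  (v5,v7,v1) [-+-] → (0.915, -0.5547, 1.285)–(-0.39345, -0.5547, 1.285)  len=1.3084
  (v6,v4,v2) [+-+] → (0.915, -0.5547, -1.285)–(0.39345, -0.5547, -1.285)  len=0.5216
  (v6,v5,v4) [+--] → (0.915, -0.5547, 0.55255)–(0.915, -0.5547, -1.285)  len=1.8375
  (v7,v5,v6) [+-+] → (0.915, -0.5547, 1.285)–(0.915, -0.5547, 0.55255)  len=0.7325

Chained into 1 loop(s):
  loop 1: 8 segments, perimeter = 8.8000
Total perimeter = 8.800

loops=1 perimeter=8.800


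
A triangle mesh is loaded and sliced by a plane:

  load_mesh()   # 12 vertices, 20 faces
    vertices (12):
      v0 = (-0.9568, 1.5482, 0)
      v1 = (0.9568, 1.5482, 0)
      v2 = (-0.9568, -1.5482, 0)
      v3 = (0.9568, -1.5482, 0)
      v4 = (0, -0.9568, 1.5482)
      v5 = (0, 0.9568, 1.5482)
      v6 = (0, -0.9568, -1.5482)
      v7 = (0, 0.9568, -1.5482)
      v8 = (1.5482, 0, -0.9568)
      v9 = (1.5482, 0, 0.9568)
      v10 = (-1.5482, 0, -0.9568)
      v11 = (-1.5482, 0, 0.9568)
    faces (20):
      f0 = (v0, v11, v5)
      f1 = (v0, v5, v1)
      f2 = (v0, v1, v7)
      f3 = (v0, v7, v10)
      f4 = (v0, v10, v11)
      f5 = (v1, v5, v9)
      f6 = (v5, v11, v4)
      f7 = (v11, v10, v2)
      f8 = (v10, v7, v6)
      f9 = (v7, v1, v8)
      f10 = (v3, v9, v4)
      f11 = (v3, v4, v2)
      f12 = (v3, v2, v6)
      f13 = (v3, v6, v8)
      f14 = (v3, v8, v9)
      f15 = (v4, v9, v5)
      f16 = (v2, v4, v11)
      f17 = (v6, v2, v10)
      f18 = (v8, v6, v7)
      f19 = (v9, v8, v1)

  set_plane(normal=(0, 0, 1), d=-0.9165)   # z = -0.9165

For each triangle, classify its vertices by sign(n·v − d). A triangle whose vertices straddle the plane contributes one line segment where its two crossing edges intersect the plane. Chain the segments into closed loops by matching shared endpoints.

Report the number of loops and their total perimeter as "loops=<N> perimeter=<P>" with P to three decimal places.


Straddling triangles (10 of 20):
  (v0,v1,v7) [++-] → (0.390396, 1.1981, -0.9165)–(-0.390396, 1.1981, -0.9165)  len=0.7808
  (v0,v7,v10) [+--] → (-0.390396, 1.1981, -0.9165)–(-1.52329, 0.0652095, -0.9165)  len=1.6022
  (v0,v10,v11) [+-+] → (-1.52329, 0.0652095, -0.9165)–(-1.5482, 0, -0.9165)  len=0.0698
  (v11,v10,v2) [+-+] → (-1.5482, 0, -0.9165)–(-1.52329, -0.0652095, -0.9165)  len=0.0698
  (v7,v1,v8) [-+-] → (0.390396, 1.1981, -0.9165)–(1.52329, 0.0652095, -0.9165)  len=1.6022
  (v3,v2,v6) [++-] → (-0.390396, -1.1981, -0.9165)–(0.390396, -1.1981, -0.9165)  len=0.7808
  (v3,v6,v8) [+--] → (0.390396, -1.1981, -0.9165)–(1.52329, -0.0652095, -0.9165)  len=1.6022
  (v3,v8,v9) [+-+] → (1.52329, -0.0652095, -0.9165)–(1.5482, 0, -0.9165)  len=0.0698
  (v6,v2,v10) [-+-] → (-0.390396, -1.1981, -0.9165)–(-1.52329, -0.0652095, -0.9165)  len=1.6022
  (v9,v8,v1) [+-+] → (1.5482, 0, -0.9165)–(1.52329, 0.0652095, -0.9165)  len=0.0698

Chained into 1 loop(s):
  loop 1: 10 segments, perimeter = 8.2494
Total perimeter = 8.249

loops=1 perimeter=8.249


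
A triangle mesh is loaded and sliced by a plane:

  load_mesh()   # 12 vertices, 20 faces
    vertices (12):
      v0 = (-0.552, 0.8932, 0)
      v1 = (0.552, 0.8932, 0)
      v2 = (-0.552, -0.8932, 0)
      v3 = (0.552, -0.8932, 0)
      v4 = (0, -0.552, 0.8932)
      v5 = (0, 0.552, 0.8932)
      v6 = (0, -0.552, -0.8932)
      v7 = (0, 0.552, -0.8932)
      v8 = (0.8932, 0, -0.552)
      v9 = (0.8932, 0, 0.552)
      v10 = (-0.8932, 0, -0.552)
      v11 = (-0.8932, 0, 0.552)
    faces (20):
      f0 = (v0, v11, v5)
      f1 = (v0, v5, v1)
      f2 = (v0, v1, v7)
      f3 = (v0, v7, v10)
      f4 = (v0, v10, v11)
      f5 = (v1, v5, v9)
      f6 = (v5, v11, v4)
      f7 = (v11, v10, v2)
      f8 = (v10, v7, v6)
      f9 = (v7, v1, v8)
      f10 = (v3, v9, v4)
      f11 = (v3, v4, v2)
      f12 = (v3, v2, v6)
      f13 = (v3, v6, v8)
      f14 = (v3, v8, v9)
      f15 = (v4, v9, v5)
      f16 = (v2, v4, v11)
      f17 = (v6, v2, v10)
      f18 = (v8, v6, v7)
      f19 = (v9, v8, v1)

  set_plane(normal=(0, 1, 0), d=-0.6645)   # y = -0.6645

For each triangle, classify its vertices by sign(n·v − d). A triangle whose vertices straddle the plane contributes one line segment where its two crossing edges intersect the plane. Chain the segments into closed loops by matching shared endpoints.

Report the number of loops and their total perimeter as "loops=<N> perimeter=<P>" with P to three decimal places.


Straddling triangles (8 of 20):
  (v11,v10,v2) [++-] → (-0.639363, -0.6645, -0.141337)–(-0.639363, -0.6645, 0.141337)  len=0.2827
  (v3,v9,v4) [-++] → (0.639363, -0.6645, 0.141337)–(0.182005, -0.6645, 0.598695)  len=0.6468
  (v3,v4,v2) [-+-] → (0.182005, -0.6645, 0.598695)–(-0.182005, -0.6645, 0.598695)  len=0.3640
  (v3,v2,v6) [--+] → (-0.182005, -0.6645, -0.598695)–(0.182005, -0.6645, -0.598695)  len=0.3640
  (v3,v6,v8) [-++] → (0.182005, -0.6645, -0.598695)–(0.639363, -0.6645, -0.141337)  len=0.6468
  (v3,v8,v9) [-++] → (0.639363, -0.6645, -0.141337)–(0.639363, -0.6645, 0.141337)  len=0.2827
  (v2,v4,v11) [-++] → (-0.182005, -0.6645, 0.598695)–(-0.639363, -0.6645, 0.141337)  len=0.6468
  (v6,v2,v10) [+-+] → (-0.182005, -0.6645, -0.598695)–(-0.639363, -0.6645, -0.141337)  len=0.6468

Chained into 1 loop(s):
  loop 1: 8 segments, perimeter = 3.8806
Total perimeter = 3.881

loops=1 perimeter=3.881


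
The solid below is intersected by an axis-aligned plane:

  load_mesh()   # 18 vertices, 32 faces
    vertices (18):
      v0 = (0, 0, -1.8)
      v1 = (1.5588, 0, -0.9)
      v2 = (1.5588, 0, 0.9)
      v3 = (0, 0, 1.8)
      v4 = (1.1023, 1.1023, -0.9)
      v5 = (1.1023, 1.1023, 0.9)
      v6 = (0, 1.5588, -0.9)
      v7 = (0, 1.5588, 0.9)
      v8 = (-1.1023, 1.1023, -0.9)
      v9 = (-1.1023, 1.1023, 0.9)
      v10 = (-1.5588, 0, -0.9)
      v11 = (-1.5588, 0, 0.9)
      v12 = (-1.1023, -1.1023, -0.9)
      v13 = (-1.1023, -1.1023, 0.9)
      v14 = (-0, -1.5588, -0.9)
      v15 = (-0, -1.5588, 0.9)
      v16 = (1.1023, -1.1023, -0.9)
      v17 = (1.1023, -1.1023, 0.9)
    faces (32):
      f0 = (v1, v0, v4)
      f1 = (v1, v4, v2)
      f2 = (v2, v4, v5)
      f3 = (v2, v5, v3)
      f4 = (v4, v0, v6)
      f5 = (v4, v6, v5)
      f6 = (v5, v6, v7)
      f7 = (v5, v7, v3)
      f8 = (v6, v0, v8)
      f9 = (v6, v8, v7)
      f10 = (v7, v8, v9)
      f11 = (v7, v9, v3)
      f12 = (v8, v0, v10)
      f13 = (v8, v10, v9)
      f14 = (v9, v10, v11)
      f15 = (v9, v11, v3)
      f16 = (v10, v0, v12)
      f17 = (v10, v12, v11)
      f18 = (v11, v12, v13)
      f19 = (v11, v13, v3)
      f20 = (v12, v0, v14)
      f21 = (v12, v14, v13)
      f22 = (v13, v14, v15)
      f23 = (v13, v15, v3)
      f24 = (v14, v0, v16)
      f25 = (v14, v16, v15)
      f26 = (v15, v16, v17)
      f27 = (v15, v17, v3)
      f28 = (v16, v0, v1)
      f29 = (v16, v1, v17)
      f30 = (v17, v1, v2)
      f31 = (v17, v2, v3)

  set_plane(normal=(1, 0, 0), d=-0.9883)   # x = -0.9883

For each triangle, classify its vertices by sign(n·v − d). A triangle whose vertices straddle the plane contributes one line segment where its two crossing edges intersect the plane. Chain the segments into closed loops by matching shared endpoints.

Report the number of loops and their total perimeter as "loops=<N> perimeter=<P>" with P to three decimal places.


Straddling triangles (12 of 32):
  (v6,v0,v8) [++-] → (-0.9883, 0.9883, -0.993078)–(-0.9883, 1.14951, -0.9)  len=0.1862
  (v6,v8,v7) [+-+] → (-0.9883, 1.14951, -0.9)–(-0.9883, 1.14951, -0.713844)  len=0.1862
  (v7,v8,v9) [+--] → (-0.9883, 1.14951, -0.713844)–(-0.9883, 1.14951, 0.9)  len=1.6138
  (v7,v9,v3) [+-+] → (-0.9883, 1.14951, 0.9)–(-0.9883, 0.9883, 0.993078)  len=0.1862
  (v8,v0,v10) [-+-] → (-0.9883, 0.9883, -0.993078)–(-0.9883, 0, -1.22939)  len=1.0162
  (v9,v11,v3) [--+] → (-0.9883, 0, 1.22939)–(-0.9883, 0.9883, 0.993078)  len=1.0162
  (v10,v0,v12) [-+-] → (-0.9883, 0, -1.22939)–(-0.9883, -0.9883, -0.993078)  len=1.0162
  (v11,v13,v3) [--+] → (-0.9883, -0.9883, 0.993078)–(-0.9883, 0, 1.22939)  len=1.0162
  (v12,v0,v14) [-++] → (-0.9883, -0.9883, -0.993078)–(-0.9883, -1.14951, -0.9)  len=0.1862
  (v12,v14,v13) [-+-] → (-0.9883, -1.14951, -0.9)–(-0.9883, -1.14951, 0.713844)  len=1.6138
  (v13,v14,v15) [-++] → (-0.9883, -1.14951, 0.713844)–(-0.9883, -1.14951, 0.9)  len=0.1862
  (v13,v15,v3) [-++] → (-0.9883, -1.14951, 0.9)–(-0.9883, -0.9883, 0.993078)  len=0.1862

Chained into 1 loop(s):
  loop 1: 12 segments, perimeter = 8.4092
Total perimeter = 8.409

loops=1 perimeter=8.409


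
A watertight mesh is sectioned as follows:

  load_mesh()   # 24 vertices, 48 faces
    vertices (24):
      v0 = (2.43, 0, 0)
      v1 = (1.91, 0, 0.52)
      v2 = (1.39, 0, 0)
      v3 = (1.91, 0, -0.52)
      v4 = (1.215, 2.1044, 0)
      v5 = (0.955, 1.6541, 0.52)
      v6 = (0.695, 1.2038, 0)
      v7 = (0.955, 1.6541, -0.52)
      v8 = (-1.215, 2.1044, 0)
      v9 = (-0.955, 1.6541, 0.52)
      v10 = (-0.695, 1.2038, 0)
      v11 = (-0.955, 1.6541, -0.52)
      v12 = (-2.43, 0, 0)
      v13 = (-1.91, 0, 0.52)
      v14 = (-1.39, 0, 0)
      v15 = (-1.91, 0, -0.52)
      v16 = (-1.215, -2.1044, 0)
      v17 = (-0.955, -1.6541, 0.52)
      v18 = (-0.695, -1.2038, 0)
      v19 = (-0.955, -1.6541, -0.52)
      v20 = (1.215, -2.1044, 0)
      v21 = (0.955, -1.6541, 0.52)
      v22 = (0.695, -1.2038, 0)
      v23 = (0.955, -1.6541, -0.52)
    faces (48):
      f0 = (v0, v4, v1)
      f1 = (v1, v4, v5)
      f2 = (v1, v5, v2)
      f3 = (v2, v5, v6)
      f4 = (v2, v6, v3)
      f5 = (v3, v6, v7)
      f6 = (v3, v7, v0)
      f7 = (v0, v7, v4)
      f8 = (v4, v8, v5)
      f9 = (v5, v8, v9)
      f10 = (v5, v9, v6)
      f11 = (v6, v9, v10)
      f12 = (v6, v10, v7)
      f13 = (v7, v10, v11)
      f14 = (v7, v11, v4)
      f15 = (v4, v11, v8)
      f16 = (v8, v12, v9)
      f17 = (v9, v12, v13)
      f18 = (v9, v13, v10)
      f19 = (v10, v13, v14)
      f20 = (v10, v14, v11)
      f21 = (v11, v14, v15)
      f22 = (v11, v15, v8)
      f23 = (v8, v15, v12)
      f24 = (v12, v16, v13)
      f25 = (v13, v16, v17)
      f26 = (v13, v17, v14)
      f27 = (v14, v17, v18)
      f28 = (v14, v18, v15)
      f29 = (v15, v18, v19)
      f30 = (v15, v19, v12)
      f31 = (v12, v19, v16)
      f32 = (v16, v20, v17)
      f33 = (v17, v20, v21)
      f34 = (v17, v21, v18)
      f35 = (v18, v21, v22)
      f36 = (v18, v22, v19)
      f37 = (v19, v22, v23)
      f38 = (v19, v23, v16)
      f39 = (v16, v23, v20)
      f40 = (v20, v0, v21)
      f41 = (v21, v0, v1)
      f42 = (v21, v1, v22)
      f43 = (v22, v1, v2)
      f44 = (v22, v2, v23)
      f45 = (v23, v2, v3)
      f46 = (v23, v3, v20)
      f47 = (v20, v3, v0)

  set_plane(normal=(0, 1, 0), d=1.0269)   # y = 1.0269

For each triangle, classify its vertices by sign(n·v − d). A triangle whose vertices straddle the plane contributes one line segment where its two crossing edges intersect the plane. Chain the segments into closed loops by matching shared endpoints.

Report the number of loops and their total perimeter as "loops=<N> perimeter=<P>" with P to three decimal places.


Straddling triangles (16 of 48):
  (v0,v4,v1) [-+-] → (1.83711, 1.0269, 0)–(1.57086, 1.0269, 0.266252)  len=0.3765
  (v1,v4,v5) [-++] → (1.57086, 1.0269, 0.266252)–(1.31712, 1.0269, 0.52)  len=0.3588
  (v1,v5,v2) [-+-] → (1.31712, 1.0269, 0.52)–(1.11994, 1.0269, 0.322827)  len=0.2788
  (v2,v5,v6) [-++] → (1.11994, 1.0269, 0.322827)–(0.797131, 1.0269, 0)  len=0.4565
  (v2,v6,v3) [-+-] → (0.797131, 1.0269, 0)–(0.873546, 1.0269, -0.0764147)  len=0.1081
  (v3,v6,v7) [-++] → (0.873546, 1.0269, -0.0764147)–(1.31712, 1.0269, -0.52)  len=0.6273
  (v3,v7,v0) [-+-] → (1.31712, 1.0269, -0.52)–(1.51429, 1.0269, -0.322827)  len=0.2788
  (v0,v7,v4) [-++] → (1.51429, 1.0269, -0.322827)–(1.83711, 1.0269, 0)  len=0.4565
  (v8,v12,v9) [+-+] → (-1.83711, 1.0269, 0)–(-1.51429, 1.0269, 0.322827)  len=0.4565
  (v9,v12,v13) [+--] → (-1.51429, 1.0269, 0.322827)–(-1.31712, 1.0269, 0.52)  len=0.2788
  (v9,v13,v10) [+-+] → (-1.31712, 1.0269, 0.52)–(-0.873546, 1.0269, 0.0764147)  len=0.6273
  (v10,v13,v14) [+--] → (-0.873546, 1.0269, 0.0764147)–(-0.797131, 1.0269, 0)  len=0.1081
  (v10,v14,v11) [+-+] → (-0.797131, 1.0269, 0)–(-1.11994, 1.0269, -0.322827)  len=0.4565
  (v11,v14,v15) [+--] → (-1.11994, 1.0269, -0.322827)–(-1.31712, 1.0269, -0.52)  len=0.2788
  (v11,v15,v8) [+-+] → (-1.31712, 1.0269, -0.52)–(-1.57086, 1.0269, -0.266252)  len=0.3588
  (v8,v15,v12) [+--] → (-1.57086, 1.0269, -0.266252)–(-1.83711, 1.0269, 0)  len=0.3765

Chained into 2 loop(s):
  loop 1: 8 segments, perimeter = 2.9415
  loop 2: 8 segments, perimeter = 2.9415
Total perimeter = 5.883

loops=2 perimeter=5.883


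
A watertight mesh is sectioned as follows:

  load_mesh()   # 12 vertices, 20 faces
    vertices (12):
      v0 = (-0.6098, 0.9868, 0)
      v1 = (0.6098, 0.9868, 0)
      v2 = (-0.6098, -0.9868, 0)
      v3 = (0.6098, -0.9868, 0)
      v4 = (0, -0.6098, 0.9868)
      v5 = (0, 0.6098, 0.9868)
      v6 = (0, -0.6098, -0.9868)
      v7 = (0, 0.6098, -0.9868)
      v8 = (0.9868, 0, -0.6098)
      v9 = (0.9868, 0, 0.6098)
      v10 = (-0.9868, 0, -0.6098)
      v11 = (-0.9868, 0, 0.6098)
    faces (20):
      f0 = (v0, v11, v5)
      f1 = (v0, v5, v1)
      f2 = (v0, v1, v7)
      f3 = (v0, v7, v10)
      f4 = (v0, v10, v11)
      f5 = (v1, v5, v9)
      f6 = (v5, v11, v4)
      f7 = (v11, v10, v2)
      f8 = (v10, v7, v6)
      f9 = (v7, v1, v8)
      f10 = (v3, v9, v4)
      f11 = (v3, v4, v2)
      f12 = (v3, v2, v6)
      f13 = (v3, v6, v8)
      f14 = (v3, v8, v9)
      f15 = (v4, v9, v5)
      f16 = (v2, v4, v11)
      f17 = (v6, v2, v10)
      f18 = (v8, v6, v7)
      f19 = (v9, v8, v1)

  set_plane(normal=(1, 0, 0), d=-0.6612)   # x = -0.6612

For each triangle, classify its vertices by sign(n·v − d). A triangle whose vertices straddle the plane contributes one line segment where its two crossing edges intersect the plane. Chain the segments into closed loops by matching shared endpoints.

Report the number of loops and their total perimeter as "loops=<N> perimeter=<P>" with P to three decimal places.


Straddling triangles (8 of 20):
  (v0,v11,v5) [+-+] → (-0.6612, 0.85226, 0.0831398)–(-0.6612, 0.201207, 0.734193)  len=0.9207
  (v0,v7,v10) [++-] → (-0.6612, 0.201207, -0.734193)–(-0.6612, 0.85226, -0.0831398)  len=0.9207
  (v0,v10,v11) [+--] → (-0.6612, 0.85226, -0.0831398)–(-0.6612, 0.85226, 0.0831398)  len=0.1663
  (v5,v11,v4) [+-+] → (-0.6612, 0.201207, 0.734193)–(-0.6612, -0.201207, 0.734193)  len=0.4024
  (v11,v10,v2) [--+] → (-0.6612, -0.85226, -0.0831398)–(-0.6612, -0.85226, 0.0831398)  len=0.1663
  (v10,v7,v6) [-++] → (-0.6612, 0.201207, -0.734193)–(-0.6612, -0.201207, -0.734193)  len=0.4024
  (v2,v4,v11) [++-] → (-0.6612, -0.201207, 0.734193)–(-0.6612, -0.85226, 0.0831398)  len=0.9207
  (v6,v2,v10) [++-] → (-0.6612, -0.85226, -0.0831398)–(-0.6612, -0.201207, -0.734193)  len=0.9207

Chained into 1 loop(s):
  loop 1: 8 segments, perimeter = 4.8203
Total perimeter = 4.820

loops=1 perimeter=4.820


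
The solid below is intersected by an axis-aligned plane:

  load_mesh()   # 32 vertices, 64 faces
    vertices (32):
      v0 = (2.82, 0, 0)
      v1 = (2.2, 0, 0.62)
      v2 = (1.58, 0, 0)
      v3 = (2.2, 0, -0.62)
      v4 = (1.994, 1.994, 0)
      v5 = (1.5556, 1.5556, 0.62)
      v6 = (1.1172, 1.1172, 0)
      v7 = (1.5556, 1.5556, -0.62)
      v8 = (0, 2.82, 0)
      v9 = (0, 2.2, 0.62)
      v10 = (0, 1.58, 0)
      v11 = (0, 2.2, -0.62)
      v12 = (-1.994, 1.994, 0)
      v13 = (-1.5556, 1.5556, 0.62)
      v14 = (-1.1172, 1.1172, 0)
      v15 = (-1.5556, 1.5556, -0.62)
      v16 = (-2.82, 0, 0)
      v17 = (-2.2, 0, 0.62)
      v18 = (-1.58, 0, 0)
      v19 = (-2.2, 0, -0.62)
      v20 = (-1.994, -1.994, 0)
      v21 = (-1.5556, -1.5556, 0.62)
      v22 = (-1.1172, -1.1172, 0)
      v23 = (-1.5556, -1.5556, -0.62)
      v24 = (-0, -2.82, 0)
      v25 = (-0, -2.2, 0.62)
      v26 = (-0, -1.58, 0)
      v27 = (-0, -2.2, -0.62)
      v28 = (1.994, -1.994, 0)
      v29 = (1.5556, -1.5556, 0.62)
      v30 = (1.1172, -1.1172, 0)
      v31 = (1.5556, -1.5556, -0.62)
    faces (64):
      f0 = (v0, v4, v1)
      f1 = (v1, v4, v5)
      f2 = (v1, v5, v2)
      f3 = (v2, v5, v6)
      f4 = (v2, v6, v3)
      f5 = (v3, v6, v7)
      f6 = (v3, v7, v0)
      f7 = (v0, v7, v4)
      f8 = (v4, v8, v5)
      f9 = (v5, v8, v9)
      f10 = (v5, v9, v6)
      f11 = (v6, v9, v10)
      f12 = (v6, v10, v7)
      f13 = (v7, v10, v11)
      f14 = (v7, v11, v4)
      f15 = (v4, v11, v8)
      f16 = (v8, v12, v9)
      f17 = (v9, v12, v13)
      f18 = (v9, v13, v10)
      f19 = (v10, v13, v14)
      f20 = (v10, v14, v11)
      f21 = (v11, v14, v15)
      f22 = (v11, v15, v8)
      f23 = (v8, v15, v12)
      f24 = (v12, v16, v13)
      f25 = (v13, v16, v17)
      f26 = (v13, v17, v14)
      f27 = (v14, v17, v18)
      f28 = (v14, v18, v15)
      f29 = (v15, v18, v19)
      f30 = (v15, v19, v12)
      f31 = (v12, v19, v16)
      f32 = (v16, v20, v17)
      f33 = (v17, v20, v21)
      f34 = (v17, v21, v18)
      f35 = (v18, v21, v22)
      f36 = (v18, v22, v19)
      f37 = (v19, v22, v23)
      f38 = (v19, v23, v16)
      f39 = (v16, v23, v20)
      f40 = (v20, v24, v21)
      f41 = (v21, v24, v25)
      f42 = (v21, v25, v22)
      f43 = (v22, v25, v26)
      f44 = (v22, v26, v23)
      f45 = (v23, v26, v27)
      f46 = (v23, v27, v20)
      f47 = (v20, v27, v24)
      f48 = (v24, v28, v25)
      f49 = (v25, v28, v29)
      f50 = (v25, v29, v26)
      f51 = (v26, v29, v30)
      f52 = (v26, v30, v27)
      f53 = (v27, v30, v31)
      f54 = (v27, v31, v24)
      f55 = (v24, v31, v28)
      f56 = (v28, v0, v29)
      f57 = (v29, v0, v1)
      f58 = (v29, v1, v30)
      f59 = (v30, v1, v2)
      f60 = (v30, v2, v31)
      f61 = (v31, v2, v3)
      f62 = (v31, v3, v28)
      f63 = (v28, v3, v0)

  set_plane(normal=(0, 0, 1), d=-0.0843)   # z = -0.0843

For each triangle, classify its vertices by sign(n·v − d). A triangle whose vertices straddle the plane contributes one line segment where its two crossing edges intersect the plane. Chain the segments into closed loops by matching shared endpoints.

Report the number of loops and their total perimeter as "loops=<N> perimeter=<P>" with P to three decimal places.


Straddling triangles (32 of 64):
  (v2,v6,v3) [++-] → (1.26443, 0.965297, -0.0843)–(1.6643, 0, -0.0843)  len=1.0448
  (v3,v6,v7) [-+-] → (1.26443, 0.965297, -0.0843)–(1.17681, 1.17681, -0.0843)  len=0.2289
  (v3,v7,v0) [--+] → (2.64808, 0.211511, -0.0843)–(2.7357, 0, -0.0843)  len=0.2289
  (v0,v7,v4) [+-+] → (2.64808, 0.211511, -0.0843)–(1.93439, 1.93439, -0.0843)  len=1.8649
  (v6,v10,v7) [++-] → (0.211511, 1.57668, -0.0843)–(1.17681, 1.17681, -0.0843)  len=1.0448
  (v7,v10,v11) [-+-] → (0.211511, 1.57668, -0.0843)–(0, 1.6643, -0.0843)  len=0.2289
  (v7,v11,v4) [--+] → (1.72288, 2.02201, -0.0843)–(1.93439, 1.93439, -0.0843)  len=0.2289
  (v4,v11,v8) [+-+] → (1.72288, 2.02201, -0.0843)–(0, 2.7357, -0.0843)  len=1.8649
  (v10,v14,v11) [++-] → (-0.965297, 1.26443, -0.0843)–(0, 1.6643, -0.0843)  len=1.0448
  (v11,v14,v15) [-+-] → (-0.965297, 1.26443, -0.0843)–(-1.17681, 1.17681, -0.0843)  len=0.2289
  (v11,v15,v8) [--+] → (-0.211511, 2.64808, -0.0843)–(0, 2.7357, -0.0843)  len=0.2289
  (v8,v15,v12) [+-+] → (-0.211511, 2.64808, -0.0843)–(-1.93439, 1.93439, -0.0843)  len=1.8649
  (v14,v18,v15) [++-] → (-1.57668, 0.211511, -0.0843)–(-1.17681, 1.17681, -0.0843)  len=1.0448
  (v15,v18,v19) [-+-] → (-1.57668, 0.211511, -0.0843)–(-1.6643, 0, -0.0843)  len=0.2289
  (v15,v19,v12) [--+] → (-2.02201, 1.72288, -0.0843)–(-1.93439, 1.93439, -0.0843)  len=0.2289
  (v12,v19,v16) [+-+] → (-2.02201, 1.72288, -0.0843)–(-2.7357, 0, -0.0843)  len=1.8649
  (v18,v22,v19) [++-] → (-1.26443, -0.965297, -0.0843)–(-1.6643, 0, -0.0843)  len=1.0448
  (v19,v22,v23) [-+-] → (-1.26443, -0.965297, -0.0843)–(-1.17681, -1.17681, -0.0843)  len=0.2289
  (v19,v23,v16) [--+] → (-2.64808, -0.211511, -0.0843)–(-2.7357, 0, -0.0843)  len=0.2289
  (v16,v23,v20) [+-+] → (-2.64808, -0.211511, -0.0843)–(-1.93439, -1.93439, -0.0843)  len=1.8649
  (v22,v26,v23) [++-] → (-0.211511, -1.57668, -0.0843)–(-1.17681, -1.17681, -0.0843)  len=1.0448
  (v23,v26,v27) [-+-] → (-0.211511, -1.57668, -0.0843)–(0, -1.6643, -0.0843)  len=0.2289
  (v23,v27,v20) [--+] → (-1.72288, -2.02201, -0.0843)–(-1.93439, -1.93439, -0.0843)  len=0.2289
  (v20,v27,v24) [+-+] → (-1.72288, -2.02201, -0.0843)–(0, -2.7357, -0.0843)  len=1.8649
  (v26,v30,v27) [++-] → (0.965297, -1.26443, -0.0843)–(0, -1.6643, -0.0843)  len=1.0448
  (v27,v30,v31) [-+-] → (0.965297, -1.26443, -0.0843)–(1.17681, -1.17681, -0.0843)  len=0.2289
  (v27,v31,v24) [--+] → (0.211511, -2.64808, -0.0843)–(0, -2.7357, -0.0843)  len=0.2289
  (v24,v31,v28) [+-+] → (0.211511, -2.64808, -0.0843)–(1.93439, -1.93439, -0.0843)  len=1.8649
  (v30,v2,v31) [++-] → (1.57668, -0.211511, -0.0843)–(1.17681, -1.17681, -0.0843)  len=1.0448
  (v31,v2,v3) [-+-] → (1.57668, -0.211511, -0.0843)–(1.6643, 0, -0.0843)  len=0.2289
  (v31,v3,v28) [--+] → (2.02201, -1.72288, -0.0843)–(1.93439, -1.93439, -0.0843)  len=0.2289
  (v28,v3,v0) [+-+] → (2.02201, -1.72288, -0.0843)–(2.7357, 0, -0.0843)  len=1.8649

Chained into 2 loop(s):
  loop 1: 16 segments, perimeter = 10.1903
  loop 2: 16 segments, perimeter = 16.7503
Total perimeter = 26.941

loops=2 perimeter=26.941


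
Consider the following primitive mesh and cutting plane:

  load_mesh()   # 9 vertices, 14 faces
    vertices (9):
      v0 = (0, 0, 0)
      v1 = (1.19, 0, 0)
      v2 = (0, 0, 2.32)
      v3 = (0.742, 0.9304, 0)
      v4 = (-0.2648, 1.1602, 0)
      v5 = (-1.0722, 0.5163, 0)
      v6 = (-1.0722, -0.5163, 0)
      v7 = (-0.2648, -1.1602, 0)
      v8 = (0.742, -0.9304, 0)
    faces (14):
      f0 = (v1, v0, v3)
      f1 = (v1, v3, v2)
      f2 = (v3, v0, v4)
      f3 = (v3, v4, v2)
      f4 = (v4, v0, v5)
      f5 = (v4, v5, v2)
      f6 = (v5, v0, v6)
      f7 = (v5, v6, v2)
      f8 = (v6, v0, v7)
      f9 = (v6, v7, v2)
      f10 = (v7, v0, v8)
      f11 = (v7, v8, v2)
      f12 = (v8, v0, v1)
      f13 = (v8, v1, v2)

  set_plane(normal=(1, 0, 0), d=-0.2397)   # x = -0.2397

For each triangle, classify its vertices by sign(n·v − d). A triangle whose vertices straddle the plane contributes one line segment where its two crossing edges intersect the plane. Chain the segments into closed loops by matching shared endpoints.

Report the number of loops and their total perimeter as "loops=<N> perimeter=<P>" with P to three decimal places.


loops=1 perimeter=6.701

Straddling triangles (10 of 14):
  (v3,v0,v4) [++-] → (-0.2397, 1.05023, 0)–(-0.2397, 1.15447, 0)  len=0.1042
  (v3,v4,v2) [+-+] → (-0.2397, 1.15447, 0)–(-0.2397, 1.05023, 0.219909)  len=0.2434
  (v4,v0,v5) [-+-] → (-0.2397, 1.05023, 0)–(-0.2397, 0.115424, 0)  len=0.9348
  (v4,v5,v2) [--+] → (-0.2397, 0.115424, 1.80134)–(-0.2397, 1.05023, 0.219909)  len=1.8371
  (v5,v0,v6) [-+-] → (-0.2397, 0.115424, 0)–(-0.2397, -0.115424, 0)  len=0.2308
  (v5,v6,v2) [--+] → (-0.2397, -0.115424, 1.80134)–(-0.2397, 0.115424, 1.80134)  len=0.2308
  (v6,v0,v7) [-+-] → (-0.2397, -0.115424, 0)–(-0.2397, -1.05023, 0)  len=0.9348
  (v6,v7,v2) [--+] → (-0.2397, -1.05023, 0.219909)–(-0.2397, -0.115424, 1.80134)  len=1.8371
  (v7,v0,v8) [-++] → (-0.2397, -1.05023, 0)–(-0.2397, -1.15447, 0)  len=0.1042
  (v7,v8,v2) [-++] → (-0.2397, -1.15447, 0)–(-0.2397, -1.05023, 0.219909)  len=0.2434

Chained into 1 loop(s):
  loop 1: 10 segments, perimeter = 6.7006
Total perimeter = 6.701


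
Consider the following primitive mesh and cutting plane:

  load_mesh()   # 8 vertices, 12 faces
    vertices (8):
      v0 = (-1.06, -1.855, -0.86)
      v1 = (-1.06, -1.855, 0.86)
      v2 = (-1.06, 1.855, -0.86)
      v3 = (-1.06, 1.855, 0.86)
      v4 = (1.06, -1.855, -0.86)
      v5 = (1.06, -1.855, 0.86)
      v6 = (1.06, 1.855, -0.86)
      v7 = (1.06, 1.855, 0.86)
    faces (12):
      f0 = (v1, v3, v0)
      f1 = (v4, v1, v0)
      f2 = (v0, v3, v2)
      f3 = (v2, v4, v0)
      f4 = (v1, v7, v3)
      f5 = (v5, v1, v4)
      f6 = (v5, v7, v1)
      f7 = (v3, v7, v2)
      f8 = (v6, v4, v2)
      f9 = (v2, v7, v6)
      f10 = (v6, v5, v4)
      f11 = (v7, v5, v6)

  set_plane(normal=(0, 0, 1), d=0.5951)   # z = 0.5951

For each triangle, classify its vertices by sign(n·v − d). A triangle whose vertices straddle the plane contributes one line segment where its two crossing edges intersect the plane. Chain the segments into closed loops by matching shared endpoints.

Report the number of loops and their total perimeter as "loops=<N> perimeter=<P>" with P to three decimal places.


Straddling triangles (8 of 12):
  (v1,v3,v0) [++-] → (-1.06, 1.28362, 0.5951)–(-1.06, -1.855, 0.5951)  len=3.1386
  (v4,v1,v0) [-+-] → (-0.733495, -1.855, 0.5951)–(-1.06, -1.855, 0.5951)  len=0.3265
  (v0,v3,v2) [-+-] → (-1.06, 1.28362, 0.5951)–(-1.06, 1.855, 0.5951)  len=0.5714
  (v5,v1,v4) [++-] → (-0.733495, -1.855, 0.5951)–(1.06, -1.855, 0.5951)  len=1.7935
  (v3,v7,v2) [++-] → (0.733495, 1.855, 0.5951)–(-1.06, 1.855, 0.5951)  len=1.7935
  (v2,v7,v6) [-+-] → (0.733495, 1.855, 0.5951)–(1.06, 1.855, 0.5951)  len=0.3265
  (v6,v5,v4) [-+-] → (1.06, -1.28362, 0.5951)–(1.06, -1.855, 0.5951)  len=0.5714
  (v7,v5,v6) [++-] → (1.06, -1.28362, 0.5951)–(1.06, 1.855, 0.5951)  len=3.1386

Chained into 1 loop(s):
  loop 1: 8 segments, perimeter = 11.6600
Total perimeter = 11.660

loops=1 perimeter=11.660


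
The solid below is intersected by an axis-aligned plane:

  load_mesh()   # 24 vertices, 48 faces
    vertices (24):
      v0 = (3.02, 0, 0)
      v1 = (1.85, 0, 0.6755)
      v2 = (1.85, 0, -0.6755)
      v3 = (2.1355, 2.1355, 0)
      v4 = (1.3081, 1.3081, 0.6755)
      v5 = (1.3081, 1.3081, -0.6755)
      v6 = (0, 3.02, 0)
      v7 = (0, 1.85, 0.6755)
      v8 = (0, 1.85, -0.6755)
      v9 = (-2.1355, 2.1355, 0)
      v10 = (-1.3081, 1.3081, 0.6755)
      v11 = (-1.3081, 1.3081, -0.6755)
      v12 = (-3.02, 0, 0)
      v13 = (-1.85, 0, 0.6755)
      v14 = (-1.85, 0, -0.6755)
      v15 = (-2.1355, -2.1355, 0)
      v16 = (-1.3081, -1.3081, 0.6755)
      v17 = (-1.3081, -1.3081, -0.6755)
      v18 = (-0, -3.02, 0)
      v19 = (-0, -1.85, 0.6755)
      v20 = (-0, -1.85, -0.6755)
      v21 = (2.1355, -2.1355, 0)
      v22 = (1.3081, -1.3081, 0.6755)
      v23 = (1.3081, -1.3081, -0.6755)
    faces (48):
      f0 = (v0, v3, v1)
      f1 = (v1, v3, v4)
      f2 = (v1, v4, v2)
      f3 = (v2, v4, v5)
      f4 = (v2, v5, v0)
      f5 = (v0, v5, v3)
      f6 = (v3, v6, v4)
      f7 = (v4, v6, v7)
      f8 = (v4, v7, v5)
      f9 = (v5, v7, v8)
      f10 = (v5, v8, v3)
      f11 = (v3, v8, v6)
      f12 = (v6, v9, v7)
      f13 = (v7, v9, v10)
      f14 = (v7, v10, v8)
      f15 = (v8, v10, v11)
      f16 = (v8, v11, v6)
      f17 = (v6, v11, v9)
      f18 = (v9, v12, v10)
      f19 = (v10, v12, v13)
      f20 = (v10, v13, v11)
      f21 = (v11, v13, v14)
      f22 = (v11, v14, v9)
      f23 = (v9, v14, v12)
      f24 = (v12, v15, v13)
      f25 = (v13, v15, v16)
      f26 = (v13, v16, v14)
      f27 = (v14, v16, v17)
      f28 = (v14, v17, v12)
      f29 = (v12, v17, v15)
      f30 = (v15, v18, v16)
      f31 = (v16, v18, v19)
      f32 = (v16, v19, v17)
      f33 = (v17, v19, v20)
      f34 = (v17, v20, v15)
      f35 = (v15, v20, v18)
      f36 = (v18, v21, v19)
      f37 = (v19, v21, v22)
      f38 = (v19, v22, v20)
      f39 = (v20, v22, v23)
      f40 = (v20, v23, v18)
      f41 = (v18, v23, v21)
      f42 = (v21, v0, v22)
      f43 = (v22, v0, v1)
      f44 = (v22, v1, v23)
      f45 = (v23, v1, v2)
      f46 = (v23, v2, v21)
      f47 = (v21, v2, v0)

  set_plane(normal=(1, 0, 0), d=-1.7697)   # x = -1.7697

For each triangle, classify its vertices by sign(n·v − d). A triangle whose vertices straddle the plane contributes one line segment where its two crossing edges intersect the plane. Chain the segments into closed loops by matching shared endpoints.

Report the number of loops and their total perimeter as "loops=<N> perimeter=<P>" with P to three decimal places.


Straddling triangles (16 of 48):
  (v6,v9,v7) [+-+] → (-1.7697, 2.28701, 0)–(-1.7697, 2.0866, 0.11571)  len=0.2314
  (v7,v9,v10) [+-+] → (-1.7697, 2.0866, 0.11571)–(-1.7697, 1.7697, 0.298644)  len=0.3659
  (v6,v11,v9) [++-] → (-1.7697, 1.7697, -0.298644)–(-1.7697, 2.28701, 0)  len=0.5973
  (v9,v12,v10) [--+] → (-1.7697, 0.955381, 0.493357)–(-1.7697, 1.7697, 0.298644)  len=0.8373
  (v10,v12,v13) [+--] → (-1.7697, 0.955381, 0.493357)–(-1.7697, 0.193837, 0.6755)  len=0.7830
  (v10,v13,v11) [+-+] → (-1.7697, 0.193837, 0.6755)–(-1.7697, 0.193837, 0.475306)  len=0.2002
  (v11,v13,v14) [+--] → (-1.7697, 0.193837, 0.475306)–(-1.7697, 0.193837, -0.6755)  len=1.1508
  (v11,v14,v9) [+--] → (-1.7697, 0.193837, -0.6755)–(-1.7697, 1.7697, -0.298644)  len=1.6203
  (v13,v15,v16) [--+] → (-1.7697, -1.7697, 0.298644)–(-1.7697, -0.193837, 0.6755)  len=1.6203
  (v13,v16,v14) [-+-] → (-1.7697, -0.193837, 0.6755)–(-1.7697, -0.193837, -0.475306)  len=1.1508
  (v14,v16,v17) [-++] → (-1.7697, -0.193837, -0.475306)–(-1.7697, -0.193837, -0.6755)  len=0.2002
  (v14,v17,v12) [-+-] → (-1.7697, -0.193837, -0.6755)–(-1.7697, -0.955381, -0.493357)  len=0.7830
  (v12,v17,v15) [-+-] → (-1.7697, -0.955381, -0.493357)–(-1.7697, -1.7697, -0.298644)  len=0.8373
  (v15,v18,v16) [-++] → (-1.7697, -2.28701, 0)–(-1.7697, -1.7697, 0.298644)  len=0.5973
  (v17,v20,v15) [++-] → (-1.7697, -2.0866, -0.11571)–(-1.7697, -1.7697, -0.298644)  len=0.3659
  (v15,v20,v18) [-++] → (-1.7697, -2.0866, -0.11571)–(-1.7697, -2.28701, 0)  len=0.2314

Chained into 2 loop(s):
  loop 1: 8 segments, perimeter = 5.7862
  loop 2: 8 segments, perimeter = 5.7862
Total perimeter = 11.572

loops=2 perimeter=11.572
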